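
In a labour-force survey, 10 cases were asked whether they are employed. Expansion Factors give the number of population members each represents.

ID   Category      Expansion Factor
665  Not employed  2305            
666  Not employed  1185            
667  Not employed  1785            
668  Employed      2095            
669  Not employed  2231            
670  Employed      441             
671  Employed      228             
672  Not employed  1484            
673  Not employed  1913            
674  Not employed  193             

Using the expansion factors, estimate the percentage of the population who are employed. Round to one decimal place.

Sum of weights for 'Employed' = 2095 + 441 + 228 = 2764
Total weight = 13860
Weighted proportion = 2764 / 13860 = 0.1994228 → 19.94228%

19.9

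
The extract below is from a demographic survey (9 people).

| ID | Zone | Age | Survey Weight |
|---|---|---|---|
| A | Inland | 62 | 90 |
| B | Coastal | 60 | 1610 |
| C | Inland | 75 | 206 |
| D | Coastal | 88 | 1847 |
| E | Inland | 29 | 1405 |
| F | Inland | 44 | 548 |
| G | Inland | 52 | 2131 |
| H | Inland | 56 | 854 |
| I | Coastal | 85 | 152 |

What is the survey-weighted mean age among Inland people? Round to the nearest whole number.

47

Inland rows: A, C, E, F, G, H
Weighted sum = 62×90 + 75×206 + 29×1405 + 44×548 + 52×2131 + 56×854
  = 244523
Sum of weights = 90 + 206 + 1405 + 548 + 2131 + 854 = 5234
Weighted mean = 244523 / 5234 = 46.718189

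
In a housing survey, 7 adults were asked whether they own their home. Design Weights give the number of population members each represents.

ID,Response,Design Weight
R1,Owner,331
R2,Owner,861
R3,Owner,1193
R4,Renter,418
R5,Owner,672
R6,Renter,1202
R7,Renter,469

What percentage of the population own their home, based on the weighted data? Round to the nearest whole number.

59

Sum of weights for 'Owner' = 331 + 861 + 1193 + 672 = 3057
Total weight = 331 + 861 + 1193 + 418 + 672 + 1202 + 469 = 5146
Weighted proportion = 3057 / 5146 = 0.59405363 → 59.405363%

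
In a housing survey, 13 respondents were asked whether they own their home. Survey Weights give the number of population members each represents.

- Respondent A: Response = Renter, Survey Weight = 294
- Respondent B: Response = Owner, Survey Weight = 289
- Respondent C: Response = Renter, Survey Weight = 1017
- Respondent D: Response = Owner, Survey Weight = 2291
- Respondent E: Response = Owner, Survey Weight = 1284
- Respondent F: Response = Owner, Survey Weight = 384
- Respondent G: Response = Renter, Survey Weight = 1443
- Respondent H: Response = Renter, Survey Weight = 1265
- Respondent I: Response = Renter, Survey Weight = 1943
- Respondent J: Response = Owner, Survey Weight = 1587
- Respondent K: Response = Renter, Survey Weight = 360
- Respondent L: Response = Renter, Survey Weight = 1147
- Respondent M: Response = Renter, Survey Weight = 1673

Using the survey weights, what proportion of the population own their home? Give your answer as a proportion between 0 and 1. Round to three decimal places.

0.390

Sum of weights for 'Owner' = 289 + 2291 + 1284 + 384 + 1587 = 5835
Total weight = 14977
Weighted proportion = 5835 / 14977 = 0.38959738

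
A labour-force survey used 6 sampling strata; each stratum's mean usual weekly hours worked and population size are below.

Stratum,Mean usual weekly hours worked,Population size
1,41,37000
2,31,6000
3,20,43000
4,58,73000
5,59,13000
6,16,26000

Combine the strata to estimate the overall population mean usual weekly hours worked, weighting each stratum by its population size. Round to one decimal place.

Σ Nₕ·x̄ₕ = 41×37000 + 31×6000 + 20×43000 + 58×73000 + 59×13000 + 16×26000
  = 7980000
Σ Nₕ = 37000 + 6000 + 43000 + 73000 + 13000 + 26000 = 198000
Overall mean = 7980000 / 198000 = 40.30303

40.3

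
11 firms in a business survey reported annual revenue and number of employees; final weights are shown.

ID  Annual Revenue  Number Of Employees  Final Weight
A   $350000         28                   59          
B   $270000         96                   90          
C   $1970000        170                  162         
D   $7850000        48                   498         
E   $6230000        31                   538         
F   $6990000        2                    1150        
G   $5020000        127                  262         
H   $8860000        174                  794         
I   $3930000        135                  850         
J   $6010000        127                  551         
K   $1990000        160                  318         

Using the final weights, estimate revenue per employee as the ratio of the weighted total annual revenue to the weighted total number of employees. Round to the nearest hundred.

64200

Σ wᵢ·y = 31298540000
Σ wᵢ·x = 28×59 + 96×90 + 170×162 + 48×498 + 31×538 + 2×1150 + 127×262 + 174×794 + 135×850 + 127×551 + 160×318
  = 1652 + 8640 + 27540 + 23904 + 16678 + 2300 + 33274 + 138156 + 114750 + 69977 + 50880 = 487751
Ratio = 31298540000 / 487751 = 64169.094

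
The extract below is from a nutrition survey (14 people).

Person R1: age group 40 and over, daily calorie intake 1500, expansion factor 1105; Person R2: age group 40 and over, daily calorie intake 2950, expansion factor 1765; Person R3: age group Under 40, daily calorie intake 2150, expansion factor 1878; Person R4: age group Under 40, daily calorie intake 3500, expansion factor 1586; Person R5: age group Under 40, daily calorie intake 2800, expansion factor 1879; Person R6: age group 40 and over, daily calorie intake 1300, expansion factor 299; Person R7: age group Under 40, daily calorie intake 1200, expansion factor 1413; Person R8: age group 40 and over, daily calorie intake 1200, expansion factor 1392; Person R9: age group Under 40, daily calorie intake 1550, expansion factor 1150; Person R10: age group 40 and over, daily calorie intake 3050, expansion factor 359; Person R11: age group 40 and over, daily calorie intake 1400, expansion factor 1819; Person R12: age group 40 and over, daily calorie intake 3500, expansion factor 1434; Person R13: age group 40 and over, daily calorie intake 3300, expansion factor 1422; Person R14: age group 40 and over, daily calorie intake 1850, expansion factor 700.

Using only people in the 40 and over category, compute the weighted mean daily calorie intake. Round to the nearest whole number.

2290

40 and over rows: R1, R2, R6, R8, R10, R11, R12, R13, R14
Weighted sum = 23571500
Sum of weights = 10295
Weighted mean = 23571500 / 10295 = 2289.6066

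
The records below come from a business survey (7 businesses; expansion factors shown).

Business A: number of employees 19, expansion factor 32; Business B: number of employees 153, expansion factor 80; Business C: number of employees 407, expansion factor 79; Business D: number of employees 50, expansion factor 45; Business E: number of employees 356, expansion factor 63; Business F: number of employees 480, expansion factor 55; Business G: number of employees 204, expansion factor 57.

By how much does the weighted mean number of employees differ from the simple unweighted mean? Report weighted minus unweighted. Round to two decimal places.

Unweighted sum = 19 + 153 + 407 + 50 + 356 + 480 + 204 = 1669
Unweighted mean = 1669 / 7 = 238.42857
Weighted sum = 19×32 + 153×80 + 407×79 + 50×45 + 356×63 + 480×55 + 204×57
  = 608 + 12240 + 32153 + 2250 + 22428 + 26400 + 11628 = 107707
Sum of weights = 411
Weighted mean = 107707 / 411 = 262.06083
Difference (weighted minus unweighted) = 23.632256

23.63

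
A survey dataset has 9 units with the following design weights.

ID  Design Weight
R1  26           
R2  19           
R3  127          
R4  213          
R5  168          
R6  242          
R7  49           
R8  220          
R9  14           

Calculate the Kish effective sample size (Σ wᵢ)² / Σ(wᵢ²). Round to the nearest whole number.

6

Σ wᵢ = 26 + 19 + 127 + 213 + 168 + 242 + 49 + 220 + 14 = 1078
Σ wᵢ² = 676 + 361 + 16129 + 45369 + 28224 + 58564 + 2401 + 48400 + 196 = 200320
n_eff = 1078² / 200320 = 1162084 / 200320 = 5.8011382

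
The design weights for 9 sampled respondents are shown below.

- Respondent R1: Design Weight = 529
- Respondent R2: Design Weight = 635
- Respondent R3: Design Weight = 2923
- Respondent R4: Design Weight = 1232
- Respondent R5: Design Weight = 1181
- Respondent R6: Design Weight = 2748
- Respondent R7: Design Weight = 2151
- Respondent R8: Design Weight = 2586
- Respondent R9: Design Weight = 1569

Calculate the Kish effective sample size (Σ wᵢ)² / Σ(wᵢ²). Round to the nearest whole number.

7

Σ wᵢ = 529 + 635 + 2923 + 1232 + 1181 + 2748 + 2151 + 2586 + 1569 = 15554
Σ wᵢ² = 279841 + 403225 + 8543929 + 1517824 + 1394761 + 7551504 + 4626801 + 6687396 + 2461761 = 33467042
n_eff = 15554² / 33467042 = 241926916 / 33467042 = 7.2288108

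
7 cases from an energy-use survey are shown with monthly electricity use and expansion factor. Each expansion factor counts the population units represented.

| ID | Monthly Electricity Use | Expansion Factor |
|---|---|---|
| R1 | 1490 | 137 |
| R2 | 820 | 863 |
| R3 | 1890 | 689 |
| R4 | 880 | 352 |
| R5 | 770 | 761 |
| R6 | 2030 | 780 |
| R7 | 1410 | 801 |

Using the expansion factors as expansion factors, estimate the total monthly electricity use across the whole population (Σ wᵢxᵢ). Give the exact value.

Weighted total = 1490×137 + 820×863 + 1890×689 + 880×352 + 770×761 + 2030×780 + 1410×801
  = 5822540

5822540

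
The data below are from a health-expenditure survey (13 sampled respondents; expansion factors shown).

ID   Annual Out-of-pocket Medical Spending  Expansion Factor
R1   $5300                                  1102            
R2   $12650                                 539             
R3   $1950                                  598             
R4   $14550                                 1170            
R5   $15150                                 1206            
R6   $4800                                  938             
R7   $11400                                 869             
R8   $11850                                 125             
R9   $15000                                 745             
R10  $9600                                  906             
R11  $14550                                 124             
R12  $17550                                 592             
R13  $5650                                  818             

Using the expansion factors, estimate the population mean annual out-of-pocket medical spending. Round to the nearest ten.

10450

Weighted sum = 101697800
Sum of weights = 9732
Weighted mean = 101697800 / 9732 = 10449.836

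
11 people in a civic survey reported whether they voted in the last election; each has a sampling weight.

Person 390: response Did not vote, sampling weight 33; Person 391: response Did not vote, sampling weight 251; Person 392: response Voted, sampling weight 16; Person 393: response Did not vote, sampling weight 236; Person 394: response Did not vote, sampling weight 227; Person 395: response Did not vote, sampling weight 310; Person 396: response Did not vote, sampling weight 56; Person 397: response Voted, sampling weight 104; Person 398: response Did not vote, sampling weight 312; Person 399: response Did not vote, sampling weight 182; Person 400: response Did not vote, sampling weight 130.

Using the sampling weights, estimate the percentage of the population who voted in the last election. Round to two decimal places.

6.46

Sum of weights for 'Voted' = 16 + 104 = 120
Total weight = 33 + 251 + 16 + 236 + 227 + 310 + 56 + 104 + 312 + 182 + 130 = 1857
Weighted proportion = 120 / 1857 = 0.064620355 → 6.4620355%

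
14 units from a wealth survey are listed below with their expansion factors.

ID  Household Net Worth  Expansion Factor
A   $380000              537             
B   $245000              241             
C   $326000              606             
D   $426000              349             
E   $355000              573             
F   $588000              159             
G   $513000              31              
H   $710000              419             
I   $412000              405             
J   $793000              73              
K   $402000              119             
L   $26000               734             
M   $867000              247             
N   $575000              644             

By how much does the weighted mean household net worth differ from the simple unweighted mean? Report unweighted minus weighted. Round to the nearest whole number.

Unweighted sum = 6618000
Unweighted mean = 6618000 / 14 = 472714.29
Weighted sum = 2095755000
Sum of weights = 5137
Weighted mean = 2095755000 / 5137 = 407972.55
Difference (unweighted minus weighted) = 64741.734

64742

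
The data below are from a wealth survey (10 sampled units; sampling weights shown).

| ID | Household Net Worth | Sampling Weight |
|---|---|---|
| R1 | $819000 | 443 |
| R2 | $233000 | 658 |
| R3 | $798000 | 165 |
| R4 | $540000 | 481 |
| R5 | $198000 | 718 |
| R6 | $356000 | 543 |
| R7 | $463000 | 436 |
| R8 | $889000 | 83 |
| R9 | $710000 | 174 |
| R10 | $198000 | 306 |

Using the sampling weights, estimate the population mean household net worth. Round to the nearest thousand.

425000

Weighted sum = 819000×443 + 233000×658 + 798000×165 + 540000×481 + 198000×718 + 356000×543 + 463000×436 + 889000×83 + 710000×174 + 198000×306
  = 362817000 + 153314000 + 131670000 + 259740000 + 142164000 + 193308000 + 201868000 + 73787000 + 123540000 + 60588000 = 1702796000
Sum of weights = 443 + 658 + 165 + 481 + 718 + 543 + 436 + 83 + 174 + 306 = 4007
Weighted mean = 1702796000 / 4007 = 424955.33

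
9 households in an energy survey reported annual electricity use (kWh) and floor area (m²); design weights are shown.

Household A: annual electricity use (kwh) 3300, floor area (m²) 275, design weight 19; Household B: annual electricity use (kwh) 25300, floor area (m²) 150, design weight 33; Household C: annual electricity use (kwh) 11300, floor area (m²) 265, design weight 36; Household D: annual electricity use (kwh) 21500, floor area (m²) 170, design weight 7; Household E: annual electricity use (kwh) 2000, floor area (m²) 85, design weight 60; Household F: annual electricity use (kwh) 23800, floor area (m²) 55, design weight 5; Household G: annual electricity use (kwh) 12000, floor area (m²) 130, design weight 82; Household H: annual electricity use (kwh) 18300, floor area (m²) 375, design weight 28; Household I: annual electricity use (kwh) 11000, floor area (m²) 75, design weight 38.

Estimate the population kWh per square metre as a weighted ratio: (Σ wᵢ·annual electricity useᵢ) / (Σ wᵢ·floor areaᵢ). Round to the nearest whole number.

Σ wᵢ·y = 3300×19 + 25300×33 + 11300×36 + 21500×7 + 2000×60 + 23800×5 + 12000×82 + 18300×28 + 11000×38
  = 62700 + 834900 + 406800 + 150500 + 120000 + 119000 + 984000 + 512400 + 418000 = 3608300
Σ wᵢ·x = 50290
Ratio = 3608300 / 50290 = 71.749851

72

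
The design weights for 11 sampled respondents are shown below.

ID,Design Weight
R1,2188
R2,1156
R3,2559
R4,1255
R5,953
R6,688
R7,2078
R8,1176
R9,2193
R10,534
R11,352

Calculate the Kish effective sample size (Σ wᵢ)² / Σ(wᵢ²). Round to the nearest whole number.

Σ wᵢ = 2188 + 1156 + 2559 + 1255 + 953 + 688 + 2078 + 1176 + 2193 + 534 + 352 = 15132
Σ wᵢ² = 26548108
n_eff = 15132² / 26548108 = 228977424 / 26548108 = 8.6249997

9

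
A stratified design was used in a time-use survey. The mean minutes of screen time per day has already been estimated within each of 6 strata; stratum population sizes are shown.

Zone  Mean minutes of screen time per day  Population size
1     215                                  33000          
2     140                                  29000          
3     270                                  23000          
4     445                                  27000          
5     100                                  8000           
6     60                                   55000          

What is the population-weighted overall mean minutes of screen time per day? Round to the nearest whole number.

Σ Nₕ·x̄ₕ = 215×33000 + 140×29000 + 270×23000 + 445×27000 + 100×8000 + 60×55000
  = 7095000 + 4060000 + 6210000 + 12015000 + 800000 + 3300000 = 33480000
Σ Nₕ = 33000 + 29000 + 23000 + 27000 + 8000 + 55000 = 175000
Overall mean = 33480000 / 175000 = 191.31429

191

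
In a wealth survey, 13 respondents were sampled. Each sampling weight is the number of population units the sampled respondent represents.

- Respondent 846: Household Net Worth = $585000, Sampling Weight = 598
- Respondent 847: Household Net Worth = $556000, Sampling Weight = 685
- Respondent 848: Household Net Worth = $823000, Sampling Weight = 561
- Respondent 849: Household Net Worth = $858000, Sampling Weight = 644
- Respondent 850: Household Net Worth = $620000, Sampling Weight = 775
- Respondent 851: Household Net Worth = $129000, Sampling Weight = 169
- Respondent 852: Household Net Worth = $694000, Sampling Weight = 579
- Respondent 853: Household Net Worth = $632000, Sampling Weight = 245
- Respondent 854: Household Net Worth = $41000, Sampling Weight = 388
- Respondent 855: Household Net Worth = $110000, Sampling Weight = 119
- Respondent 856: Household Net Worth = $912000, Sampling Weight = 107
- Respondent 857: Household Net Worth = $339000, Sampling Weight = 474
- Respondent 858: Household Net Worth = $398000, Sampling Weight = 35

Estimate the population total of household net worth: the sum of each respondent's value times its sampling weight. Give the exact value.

Weighted total = 3105110000

3105110000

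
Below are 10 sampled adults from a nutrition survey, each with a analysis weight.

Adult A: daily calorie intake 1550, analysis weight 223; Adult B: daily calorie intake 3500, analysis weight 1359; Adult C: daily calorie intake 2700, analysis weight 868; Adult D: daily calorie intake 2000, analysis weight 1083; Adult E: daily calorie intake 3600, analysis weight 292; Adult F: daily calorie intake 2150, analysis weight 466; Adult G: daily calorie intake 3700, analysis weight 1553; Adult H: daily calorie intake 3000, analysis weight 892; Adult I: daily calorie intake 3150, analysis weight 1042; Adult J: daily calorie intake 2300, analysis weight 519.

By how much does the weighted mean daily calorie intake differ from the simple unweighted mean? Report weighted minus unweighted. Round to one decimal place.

195.5

Unweighted sum = 27650
Unweighted mean = 27650 / 10 = 2765
Weighted sum = 1550×223 + 3500×1359 + 2700×868 + 2000×1083 + 3600×292 + 2150×466 + 3700×1553 + 3000×892 + 3150×1042 + 2300×519
  = 345650 + 4756500 + 2343600 + 2166000 + 1051200 + 1001900 + 5746100 + 2676000 + 3282300 + 1193700 = 24562950
Sum of weights = 8297
Weighted mean = 24562950 / 8297 = 2960.4616
Difference (weighted minus unweighted) = 195.46161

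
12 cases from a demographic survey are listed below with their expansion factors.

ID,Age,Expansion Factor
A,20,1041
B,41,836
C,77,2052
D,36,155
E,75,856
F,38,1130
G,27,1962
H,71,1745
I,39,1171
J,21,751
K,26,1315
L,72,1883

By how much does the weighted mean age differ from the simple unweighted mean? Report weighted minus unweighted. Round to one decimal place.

Unweighted sum = 20 + 41 + 77 + 36 + 75 + 38 + 27 + 71 + 39 + 21 + 26 + 72 = 543
Unweighted mean = 543 / 12 = 45.25
Weighted sum = 20×1041 + 41×836 + 77×2052 + 36×155 + 75×856 + 38×1130 + 27×1962 + 71×1745 + 39×1171 + 21×751 + 26×1315 + 72×1883
  = 20820 + 34276 + 158004 + 5580 + 64200 + 42940 + 52974 + 123895 + 45669 + 15771 + 34190 + 135576 = 733895
Sum of weights = 14897
Weighted mean = 733895 / 14897 = 49.264617
Difference (weighted minus unweighted) = 4.014617

4.0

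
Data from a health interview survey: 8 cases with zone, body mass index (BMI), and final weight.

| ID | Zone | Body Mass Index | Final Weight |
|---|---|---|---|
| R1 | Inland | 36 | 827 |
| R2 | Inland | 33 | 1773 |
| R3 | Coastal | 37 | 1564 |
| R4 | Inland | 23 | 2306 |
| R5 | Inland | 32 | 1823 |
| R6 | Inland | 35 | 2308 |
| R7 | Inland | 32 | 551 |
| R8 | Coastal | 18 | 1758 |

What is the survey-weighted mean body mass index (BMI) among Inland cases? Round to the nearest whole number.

Inland rows: R1, R2, R4, R5, R6, R7
Weighted sum = 36×827 + 33×1773 + 23×2306 + 32×1823 + 35×2308 + 32×551
  = 29772 + 58509 + 53038 + 58336 + 80780 + 17632 = 298067
Sum of weights = 827 + 1773 + 2306 + 1823 + 2308 + 551 = 9588
Weighted mean = 298067 / 9588 = 31.087505

31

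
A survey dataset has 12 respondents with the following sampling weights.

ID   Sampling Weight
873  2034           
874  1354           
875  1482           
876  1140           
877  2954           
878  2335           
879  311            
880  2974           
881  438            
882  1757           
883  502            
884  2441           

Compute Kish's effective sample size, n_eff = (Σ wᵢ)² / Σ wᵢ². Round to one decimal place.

Σ wᵢ = 2034 + 1354 + 1482 + 1140 + 2954 + 2335 + 311 + 2974 + 438 + 1757 + 502 + 2441 = 19722
Σ wᵢ² = 42075512
n_eff = 19722² / 42075512 = 388957284 / 42075512 = 9.2442674

9.2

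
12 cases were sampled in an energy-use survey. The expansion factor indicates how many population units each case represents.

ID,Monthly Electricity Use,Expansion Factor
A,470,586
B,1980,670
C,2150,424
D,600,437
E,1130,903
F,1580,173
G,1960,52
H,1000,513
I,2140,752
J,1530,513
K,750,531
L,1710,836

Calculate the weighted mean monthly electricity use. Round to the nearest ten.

Weighted sum = 470×586 + 1980×670 + 2150×424 + 600×437 + 1130×903 + 1580×173 + 1960×52 + 1000×513 + 2140×752 + 1530×513 + 750×531 + 1710×836
  = 275420 + 1326600 + 911600 + 262200 + 1020390 + 273340 + 101920 + 513000 + 1609280 + 784890 + 398250 + 1429560 = 8906450
Sum of weights = 586 + 670 + 424 + 437 + 903 + 173 + 52 + 513 + 752 + 513 + 531 + 836 = 6390
Weighted mean = 8906450 / 6390 = 1393.8106

1390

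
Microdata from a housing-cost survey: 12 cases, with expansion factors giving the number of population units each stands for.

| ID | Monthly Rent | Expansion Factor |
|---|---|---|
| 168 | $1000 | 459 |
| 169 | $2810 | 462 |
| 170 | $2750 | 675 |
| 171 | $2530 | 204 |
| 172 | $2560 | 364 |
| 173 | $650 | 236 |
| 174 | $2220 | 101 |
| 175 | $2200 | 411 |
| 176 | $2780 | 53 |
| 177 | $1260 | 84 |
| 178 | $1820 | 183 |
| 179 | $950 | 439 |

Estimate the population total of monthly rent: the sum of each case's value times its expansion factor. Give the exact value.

7346540

Weighted total = 1000×459 + 2810×462 + 2750×675 + 2530×204 + 2560×364 + 650×236 + 2220×101 + 2200×411 + 2780×53 + 1260×84 + 1820×183 + 950×439
  = 459000 + 1298220 + 1856250 + 516120 + 931840 + 153400 + 224220 + 904200 + 147340 + 105840 + 333060 + 417050 = 7346540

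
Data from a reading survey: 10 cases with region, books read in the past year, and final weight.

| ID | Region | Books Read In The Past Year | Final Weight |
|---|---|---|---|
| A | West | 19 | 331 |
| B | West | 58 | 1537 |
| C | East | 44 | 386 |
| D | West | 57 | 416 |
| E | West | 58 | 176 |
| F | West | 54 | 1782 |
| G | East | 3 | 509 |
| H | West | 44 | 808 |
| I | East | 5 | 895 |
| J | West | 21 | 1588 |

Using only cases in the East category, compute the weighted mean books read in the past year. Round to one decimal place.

East rows: C, G, I
Weighted sum = 44×386 + 3×509 + 5×895
  = 16984 + 1527 + 4475 = 22986
Sum of weights = 386 + 509 + 895 = 1790
Weighted mean = 22986 / 1790 = 12.841341

12.8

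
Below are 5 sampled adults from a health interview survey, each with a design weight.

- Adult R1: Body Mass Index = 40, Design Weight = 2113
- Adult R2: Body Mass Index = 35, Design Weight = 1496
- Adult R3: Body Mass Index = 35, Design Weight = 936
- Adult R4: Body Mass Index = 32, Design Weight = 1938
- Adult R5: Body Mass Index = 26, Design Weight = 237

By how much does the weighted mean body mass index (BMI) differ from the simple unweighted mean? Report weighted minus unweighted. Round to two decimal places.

1.79

Unweighted sum = 40 + 35 + 35 + 32 + 26 = 168
Unweighted mean = 168 / 5 = 33.6
Weighted sum = 40×2113 + 35×1496 + 35×936 + 32×1938 + 26×237
  = 237818
Sum of weights = 2113 + 1496 + 936 + 1938 + 237 = 6720
Weighted mean = 237818 / 6720 = 35.389583
Difference (weighted minus unweighted) = 1.7895833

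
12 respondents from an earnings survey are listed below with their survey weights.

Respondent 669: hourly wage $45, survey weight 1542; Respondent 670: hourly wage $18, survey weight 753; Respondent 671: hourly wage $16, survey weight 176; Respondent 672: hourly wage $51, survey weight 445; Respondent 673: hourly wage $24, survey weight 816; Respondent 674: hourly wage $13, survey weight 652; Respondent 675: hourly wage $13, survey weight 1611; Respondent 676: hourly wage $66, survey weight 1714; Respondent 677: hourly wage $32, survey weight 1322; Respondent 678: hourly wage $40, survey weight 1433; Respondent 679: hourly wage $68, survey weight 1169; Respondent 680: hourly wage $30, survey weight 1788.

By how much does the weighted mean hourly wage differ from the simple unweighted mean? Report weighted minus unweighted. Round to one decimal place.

Unweighted sum = 416
Unweighted mean = 416 / 12 = 34.666667
Weighted sum = 45×1542 + 18×753 + 16×176 + 51×445 + 24×816 + 13×652 + 13×1611 + 66×1714 + 32×1322 + 40×1433 + 68×1169 + 30×1788
  = 69390 + 13554 + 2816 + 22695 + 19584 + 8476 + 20943 + 113124 + 42304 + 57320 + 79492 + 53640 = 503338
Sum of weights = 13421
Weighted mean = 503338 / 13421 = 37.503763
Difference (weighted minus unweighted) = 2.8370961

2.8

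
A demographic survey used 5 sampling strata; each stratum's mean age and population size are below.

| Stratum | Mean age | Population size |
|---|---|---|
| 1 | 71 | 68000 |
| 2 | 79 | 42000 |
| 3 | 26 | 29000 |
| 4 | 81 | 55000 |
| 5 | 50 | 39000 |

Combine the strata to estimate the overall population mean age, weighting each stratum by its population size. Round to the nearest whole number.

Σ Nₕ·x̄ₕ = 15305000
Σ Nₕ = 233000
Overall mean = 15305000 / 233000 = 65.686695

66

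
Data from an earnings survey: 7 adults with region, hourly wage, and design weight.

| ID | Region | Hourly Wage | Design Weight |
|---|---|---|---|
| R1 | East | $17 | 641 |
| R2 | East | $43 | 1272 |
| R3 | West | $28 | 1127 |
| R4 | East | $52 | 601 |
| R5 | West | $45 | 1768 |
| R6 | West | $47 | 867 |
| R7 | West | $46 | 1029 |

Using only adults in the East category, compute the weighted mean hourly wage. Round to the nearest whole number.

39

East rows: R1, R2, R4
Weighted sum = 17×641 + 43×1272 + 52×601
  = 96845
Sum of weights = 641 + 1272 + 601 = 2514
Weighted mean = 96845 / 2514 = 38.522275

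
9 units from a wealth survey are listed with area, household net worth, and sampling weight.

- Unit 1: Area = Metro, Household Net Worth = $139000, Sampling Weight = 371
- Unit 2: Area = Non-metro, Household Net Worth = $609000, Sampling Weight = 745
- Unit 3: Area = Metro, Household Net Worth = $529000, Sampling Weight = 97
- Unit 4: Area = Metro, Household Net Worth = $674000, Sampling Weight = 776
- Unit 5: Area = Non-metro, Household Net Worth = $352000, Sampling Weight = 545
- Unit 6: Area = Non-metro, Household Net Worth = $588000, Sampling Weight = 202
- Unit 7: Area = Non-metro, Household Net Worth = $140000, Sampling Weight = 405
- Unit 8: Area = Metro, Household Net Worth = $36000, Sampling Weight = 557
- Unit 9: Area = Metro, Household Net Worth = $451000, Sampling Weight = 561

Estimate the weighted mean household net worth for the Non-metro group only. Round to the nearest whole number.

Non-metro rows: 2, 5, 6, 7
Weighted sum = 609000×745 + 352000×545 + 588000×202 + 140000×405
  = 453705000 + 191840000 + 118776000 + 56700000 = 821021000
Sum of weights = 745 + 545 + 202 + 405 = 1897
Weighted mean = 821021000 / 1897 = 432799.68

432800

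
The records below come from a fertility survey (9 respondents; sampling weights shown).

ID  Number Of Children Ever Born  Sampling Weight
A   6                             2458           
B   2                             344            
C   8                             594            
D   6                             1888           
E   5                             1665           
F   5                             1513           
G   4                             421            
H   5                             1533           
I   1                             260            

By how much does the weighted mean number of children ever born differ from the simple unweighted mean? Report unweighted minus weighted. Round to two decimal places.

Unweighted sum = 6 + 2 + 8 + 6 + 5 + 5 + 4 + 5 + 1 = 42
Unweighted mean = 42 / 9 = 4.6666667
Weighted sum = 6×2458 + 2×344 + 8×594 + 6×1888 + 5×1665 + 5×1513 + 4×421 + 5×1533 + 1×260
  = 14748 + 688 + 4752 + 11328 + 8325 + 7565 + 1684 + 7665 + 260 = 57015
Sum of weights = 10676
Weighted mean = 57015 / 10676 = 5.3404833
Difference (unweighted minus weighted) = -0.67381666

-0.67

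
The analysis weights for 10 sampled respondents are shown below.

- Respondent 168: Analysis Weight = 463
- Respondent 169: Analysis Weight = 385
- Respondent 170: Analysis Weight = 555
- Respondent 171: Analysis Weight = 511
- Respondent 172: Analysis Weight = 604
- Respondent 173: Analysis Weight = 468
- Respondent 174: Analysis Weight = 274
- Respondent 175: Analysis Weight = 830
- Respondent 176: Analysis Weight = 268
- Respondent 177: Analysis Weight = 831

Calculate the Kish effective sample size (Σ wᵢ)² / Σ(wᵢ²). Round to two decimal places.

Σ wᵢ = 463 + 385 + 555 + 511 + 604 + 468 + 274 + 830 + 268 + 831 = 5189
Σ wᵢ² = 214369 + 148225 + 308025 + 261121 + 364816 + 219024 + 75076 + 688900 + 71824 + 690561 = 3041941
n_eff = 5189² / 3041941 = 26925721 / 3041941 = 8.8514935

8.85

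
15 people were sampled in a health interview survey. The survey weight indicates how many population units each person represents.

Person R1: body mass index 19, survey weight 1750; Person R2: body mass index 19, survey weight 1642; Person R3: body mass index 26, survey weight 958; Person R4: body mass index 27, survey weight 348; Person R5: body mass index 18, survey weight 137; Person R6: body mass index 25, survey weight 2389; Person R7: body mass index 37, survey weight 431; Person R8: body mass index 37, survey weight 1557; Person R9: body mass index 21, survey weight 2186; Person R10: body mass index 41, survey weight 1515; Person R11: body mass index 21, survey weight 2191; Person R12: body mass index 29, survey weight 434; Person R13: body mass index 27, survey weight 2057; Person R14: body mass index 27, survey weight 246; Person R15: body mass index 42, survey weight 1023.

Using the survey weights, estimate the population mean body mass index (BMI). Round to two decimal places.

26.84

Weighted sum = 506264
Sum of weights = 18864
Weighted mean = 506264 / 18864 = 26.837574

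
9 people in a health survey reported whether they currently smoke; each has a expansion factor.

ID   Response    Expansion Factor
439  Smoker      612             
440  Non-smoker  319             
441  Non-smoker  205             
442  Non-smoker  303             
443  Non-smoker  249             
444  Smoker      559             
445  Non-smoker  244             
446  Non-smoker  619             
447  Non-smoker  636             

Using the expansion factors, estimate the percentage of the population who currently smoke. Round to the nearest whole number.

Sum of weights for 'Smoker' = 612 + 559 = 1171
Total weight = 612 + 319 + 205 + 303 + 249 + 559 + 244 + 619 + 636 = 3746
Weighted proportion = 1171 / 3746 = 0.31260011 → 31.260011%

31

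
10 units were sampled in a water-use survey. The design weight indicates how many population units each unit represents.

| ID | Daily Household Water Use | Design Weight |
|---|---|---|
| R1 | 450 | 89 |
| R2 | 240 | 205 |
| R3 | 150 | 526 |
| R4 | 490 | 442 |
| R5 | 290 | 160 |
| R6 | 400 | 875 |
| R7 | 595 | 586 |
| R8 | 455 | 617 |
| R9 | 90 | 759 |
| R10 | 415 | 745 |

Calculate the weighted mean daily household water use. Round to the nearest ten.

360

Weighted sum = 450×89 + 240×205 + 150×526 + 490×442 + 290×160 + 400×875 + 595×586 + 455×617 + 90×759 + 415×745
  = 1788020
Sum of weights = 89 + 205 + 526 + 442 + 160 + 875 + 586 + 617 + 759 + 745 = 5004
Weighted mean = 1788020 / 5004 = 357.31815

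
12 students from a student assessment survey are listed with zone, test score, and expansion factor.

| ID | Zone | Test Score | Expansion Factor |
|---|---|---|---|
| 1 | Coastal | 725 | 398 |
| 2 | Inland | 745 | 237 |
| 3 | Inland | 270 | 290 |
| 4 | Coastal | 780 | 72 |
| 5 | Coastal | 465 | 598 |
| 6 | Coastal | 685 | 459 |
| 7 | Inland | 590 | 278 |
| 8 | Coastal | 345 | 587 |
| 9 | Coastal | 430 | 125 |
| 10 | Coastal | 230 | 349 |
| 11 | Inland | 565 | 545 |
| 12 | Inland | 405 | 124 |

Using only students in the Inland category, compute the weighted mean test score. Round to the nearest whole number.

527

Inland rows: 2, 3, 7, 11, 12
Weighted sum = 745×237 + 270×290 + 590×278 + 565×545 + 405×124
  = 176565 + 78300 + 164020 + 307925 + 50220 = 777030
Sum of weights = 237 + 290 + 278 + 545 + 124 = 1474
Weighted mean = 777030 / 1474 = 527.15739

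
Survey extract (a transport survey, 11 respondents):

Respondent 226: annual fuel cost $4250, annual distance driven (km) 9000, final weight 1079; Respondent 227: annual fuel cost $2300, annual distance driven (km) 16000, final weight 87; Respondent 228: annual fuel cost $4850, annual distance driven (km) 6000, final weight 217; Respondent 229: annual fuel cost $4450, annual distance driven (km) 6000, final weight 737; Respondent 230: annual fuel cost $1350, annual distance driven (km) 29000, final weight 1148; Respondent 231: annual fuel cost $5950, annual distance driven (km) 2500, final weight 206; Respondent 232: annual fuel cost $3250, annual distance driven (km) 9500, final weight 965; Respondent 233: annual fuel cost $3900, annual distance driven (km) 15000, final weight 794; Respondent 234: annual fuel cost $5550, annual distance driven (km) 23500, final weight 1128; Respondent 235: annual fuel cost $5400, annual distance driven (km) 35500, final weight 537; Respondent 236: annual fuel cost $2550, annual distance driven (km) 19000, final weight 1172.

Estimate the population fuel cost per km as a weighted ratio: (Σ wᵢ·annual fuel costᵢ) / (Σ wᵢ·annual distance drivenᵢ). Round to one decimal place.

Σ wᵢ·y = 4250×1079 + 2300×87 + 4850×217 + 4450×737 + 1350×1148 + 5950×206 + 3250×965 + 3900×794 + 5550×1128 + 5400×537 + 2550×1172
  = 4585750 + 200100 + 1052450 + 3279650 + 1549800 + 1225700 + 3136250 + 3096600 + 6260400 + 2899800 + 2988600 = 30275100
Σ wᵢ·x = 9000×1079 + 16000×87 + 6000×217 + 6000×737 + 29000×1148 + 2500×206 + 9500×965 + 15000×794 + 23500×1128 + 35500×537 + 19000×1172
  = 9711000 + 1392000 + 1302000 + 4422000 + 33292000 + 515000 + 9167500 + 11910000 + 26508000 + 19063500 + 22268000 = 139551000
Ratio = 30275100 / 139551000 = 0.21694649

0.2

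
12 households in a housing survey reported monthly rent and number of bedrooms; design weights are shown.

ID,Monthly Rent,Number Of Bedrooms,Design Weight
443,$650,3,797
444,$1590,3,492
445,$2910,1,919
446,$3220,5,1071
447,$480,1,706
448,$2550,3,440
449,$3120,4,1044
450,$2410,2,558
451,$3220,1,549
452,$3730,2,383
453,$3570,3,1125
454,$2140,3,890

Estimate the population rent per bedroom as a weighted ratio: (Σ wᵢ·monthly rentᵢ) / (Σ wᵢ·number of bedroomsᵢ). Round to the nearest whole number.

911

Σ wᵢ·y = 650×797 + 1590×492 + 2910×919 + 3220×1071 + 480×706 + 2550×440 + 3120×1044 + 2410×558 + 3220×549 + 3730×383 + 3570×1125 + 2140×890
  = 518050 + 782280 + 2674290 + 3448620 + 338880 + 1122000 + 3257280 + 1344780 + 1767780 + 1428590 + 4016250 + 1904600 = 22603400
Σ wᵢ·x = 24819
Ratio = 22603400 / 24819 = 910.72968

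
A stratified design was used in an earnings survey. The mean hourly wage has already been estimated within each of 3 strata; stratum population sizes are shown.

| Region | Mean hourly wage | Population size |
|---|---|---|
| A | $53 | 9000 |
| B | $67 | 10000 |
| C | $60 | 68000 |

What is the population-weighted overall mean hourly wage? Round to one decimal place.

60.1

Σ Nₕ·x̄ₕ = 5227000
Σ Nₕ = 87000
Overall mean = 5227000 / 87000 = 60.08046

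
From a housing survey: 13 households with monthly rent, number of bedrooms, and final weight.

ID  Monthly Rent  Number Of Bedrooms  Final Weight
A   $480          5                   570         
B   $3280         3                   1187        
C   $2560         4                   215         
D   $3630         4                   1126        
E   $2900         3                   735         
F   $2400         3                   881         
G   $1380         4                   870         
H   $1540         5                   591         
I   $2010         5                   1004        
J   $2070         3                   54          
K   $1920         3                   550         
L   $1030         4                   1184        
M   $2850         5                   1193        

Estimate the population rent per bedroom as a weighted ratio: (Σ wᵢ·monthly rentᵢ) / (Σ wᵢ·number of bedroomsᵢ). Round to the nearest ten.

570

Σ wᵢ·y = 22966770
Σ wᵢ·x = 40591
Ratio = 22966770 / 40591 = 565.80942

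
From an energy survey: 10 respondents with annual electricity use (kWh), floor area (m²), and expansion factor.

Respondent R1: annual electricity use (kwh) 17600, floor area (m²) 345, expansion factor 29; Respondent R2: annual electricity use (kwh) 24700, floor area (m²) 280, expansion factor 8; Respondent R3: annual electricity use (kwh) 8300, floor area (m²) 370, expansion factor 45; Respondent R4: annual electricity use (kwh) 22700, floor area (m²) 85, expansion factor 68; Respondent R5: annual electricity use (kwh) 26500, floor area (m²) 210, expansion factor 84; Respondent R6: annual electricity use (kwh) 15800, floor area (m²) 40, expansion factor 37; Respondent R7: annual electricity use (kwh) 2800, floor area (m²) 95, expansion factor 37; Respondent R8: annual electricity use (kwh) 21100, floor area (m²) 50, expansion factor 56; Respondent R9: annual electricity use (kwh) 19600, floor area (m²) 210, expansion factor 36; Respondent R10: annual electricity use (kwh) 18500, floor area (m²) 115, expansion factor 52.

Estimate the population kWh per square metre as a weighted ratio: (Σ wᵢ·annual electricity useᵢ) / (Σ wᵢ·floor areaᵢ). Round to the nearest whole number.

114

Σ wᵢ·y = 8388500
Σ wᵢ·x = 345×29 + 280×8 + 370×45 + 85×68 + 210×84 + 40×37 + 95×37 + 50×56 + 210×36 + 115×52
  = 73650
Ratio = 8388500 / 73650 = 113.89681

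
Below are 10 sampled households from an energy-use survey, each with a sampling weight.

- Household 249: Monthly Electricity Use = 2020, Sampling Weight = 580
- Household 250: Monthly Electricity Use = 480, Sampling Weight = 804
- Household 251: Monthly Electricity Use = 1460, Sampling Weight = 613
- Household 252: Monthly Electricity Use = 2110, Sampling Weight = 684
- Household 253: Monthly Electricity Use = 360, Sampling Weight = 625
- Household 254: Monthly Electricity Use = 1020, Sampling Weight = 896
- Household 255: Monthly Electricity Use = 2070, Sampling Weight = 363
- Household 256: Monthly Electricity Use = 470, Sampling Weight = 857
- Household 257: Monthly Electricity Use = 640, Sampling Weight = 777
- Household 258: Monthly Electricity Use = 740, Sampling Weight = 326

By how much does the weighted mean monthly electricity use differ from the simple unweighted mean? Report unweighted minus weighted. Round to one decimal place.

75.3

Unweighted sum = 2020 + 480 + 1460 + 2110 + 360 + 1020 + 2070 + 470 + 640 + 740 = 11370
Unweighted mean = 11370 / 10 = 1137
Weighted sum = 2020×580 + 480×804 + 1460×613 + 2110×684 + 360×625 + 1020×896 + 2070×363 + 470×857 + 640×777 + 740×326
  = 1171600 + 385920 + 894980 + 1443240 + 225000 + 913920 + 751410 + 402790 + 497280 + 241240 = 6927380
Sum of weights = 580 + 804 + 613 + 684 + 625 + 896 + 363 + 857 + 777 + 326 = 6525
Weighted mean = 6927380 / 6525 = 1061.6674
Difference (unweighted minus weighted) = 75.332567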